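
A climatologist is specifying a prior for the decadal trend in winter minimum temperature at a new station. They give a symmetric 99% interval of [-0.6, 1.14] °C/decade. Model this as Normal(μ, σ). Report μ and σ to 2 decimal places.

A symmetric 99% interval runs μ ± z·σ with z = 2.576.
Half-width = 0.87, so σ = 0.87/2.576 = 0.34.
μ is the interval midpoint, 0.27.

μ = 0.27, σ = 0.34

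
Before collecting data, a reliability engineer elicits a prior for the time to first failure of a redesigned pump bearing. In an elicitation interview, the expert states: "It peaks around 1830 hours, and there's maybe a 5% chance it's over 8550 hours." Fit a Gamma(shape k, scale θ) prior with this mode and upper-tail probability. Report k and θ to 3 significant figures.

Gamma(k,θ) with k>1 has mode (k−1)θ, so θ = 1830/(k−1).
Need P(X < 8550) = 0.95 with θ tied to k this way. Start at k = 2, θ = 1830: P(X<8550) ≈ 0.947.
Too low — raise k to concentrate. Iterating converges to k ≈ 2.02.
Then θ = 1830/(2.02−1) ≈ 1790.

k ≈ 2.02, θ ≈ 1790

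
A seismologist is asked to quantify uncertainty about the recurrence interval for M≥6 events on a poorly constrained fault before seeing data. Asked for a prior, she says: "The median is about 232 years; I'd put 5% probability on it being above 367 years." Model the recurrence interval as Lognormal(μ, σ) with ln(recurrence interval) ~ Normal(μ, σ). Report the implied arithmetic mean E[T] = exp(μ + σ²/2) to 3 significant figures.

E[T] ≈ 241 years

If T ~ Lognormal(μ,σ) then ln T ~ Normal(μ,σ), so the p-quantile of ln T is μ + z_p·σ.
ln(232) = 5.447 and ln(367) = 5.905; z_{0.5} = 0, z_{0.95} = 1.645.
σ = (5.905 − 5.447)/(1.645 − (0)) = 0.279.
μ = 5.447 − (0)·0.279 = 5.447.
E[T] = exp(μ + σ²/2) = exp(5.447 + 0.0389) = 241 years.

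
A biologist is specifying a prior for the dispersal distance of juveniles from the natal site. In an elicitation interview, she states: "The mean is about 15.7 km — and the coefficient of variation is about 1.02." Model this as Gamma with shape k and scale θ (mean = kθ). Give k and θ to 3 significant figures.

k ≈ 0.961, θ ≈ 16.3

For Gamma(k, scale θ): mean = kθ, variance = kθ², so CV = 1/√k.
CV = 1.02, hence k = 1/CV² = 0.961.
Then θ = mean/k = 15.7/0.961 = 16.3.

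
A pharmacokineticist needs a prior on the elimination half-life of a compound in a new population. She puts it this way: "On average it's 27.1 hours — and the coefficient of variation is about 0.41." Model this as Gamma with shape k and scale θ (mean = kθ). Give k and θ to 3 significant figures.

k ≈ 5.95, θ ≈ 4.56

For Gamma(k, scale θ): mean = kθ, variance = kθ², so CV = 1/√k.
CV = 0.41, hence k = 1/CV² = 5.95.
Then θ = mean/k = 27.1/5.95 = 4.56.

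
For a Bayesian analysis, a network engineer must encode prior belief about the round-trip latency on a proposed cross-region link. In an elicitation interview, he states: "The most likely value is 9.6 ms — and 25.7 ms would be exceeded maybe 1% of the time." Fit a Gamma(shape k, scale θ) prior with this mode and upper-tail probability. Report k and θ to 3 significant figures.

Gamma(k,θ) with k>1 has mode (k−1)θ, so θ = 9.6/(k−1).
Need P(X < 25.7) = 0.99 with θ tied to k this way. Start at k = 2, θ = 9.6: P(X<25.7) ≈ 0.747.
Too low — raise k to concentrate. Iterating converges to k ≈ 5.77.
Then θ = 9.6/(5.77−1) ≈ 2.01.

k ≈ 5.77, θ ≈ 2.01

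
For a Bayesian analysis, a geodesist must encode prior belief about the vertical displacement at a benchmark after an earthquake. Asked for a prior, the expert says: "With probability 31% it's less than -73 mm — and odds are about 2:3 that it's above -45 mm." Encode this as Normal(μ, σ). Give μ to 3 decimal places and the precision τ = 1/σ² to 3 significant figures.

For Normal(μ,σ), the p-quantile is μ + z_p·σ. Here z_{0.31} = -0.4959, z_{0.6} = 0.2533.
So -73 = μ − 0.4959σ and -45 = μ + 0.2533σ.
Subtracting: σ = (-45 − -73)/(0.2533 − (-0.4959)) = 37.373.
Then μ = -73 − (-0.4959)·37.373 = -54.468.
Precision τ = 1/σ² = 1/37.37² = 0.000716.

μ = -54.468, τ = 0.000716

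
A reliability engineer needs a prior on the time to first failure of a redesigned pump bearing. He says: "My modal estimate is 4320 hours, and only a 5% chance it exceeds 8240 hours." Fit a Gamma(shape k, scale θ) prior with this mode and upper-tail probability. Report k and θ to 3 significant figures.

k ≈ 7.67, θ ≈ 648

Gamma(k,θ) with k>1 has mode (k−1)θ, so θ = 4320/(k−1).
Need P(X < 8240) = 0.95 with θ tied to k this way. Start at k = 2, θ = 4320: P(X<8240) ≈ 0.568.
Too low — raise k to concentrate. Iterating converges to k ≈ 7.67.
Then θ = 4320/(7.67−1) ≈ 648.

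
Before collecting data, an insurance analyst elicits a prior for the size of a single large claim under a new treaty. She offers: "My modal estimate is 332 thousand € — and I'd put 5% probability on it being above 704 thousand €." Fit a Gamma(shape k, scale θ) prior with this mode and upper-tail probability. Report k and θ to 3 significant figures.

k ≈ 5.88, θ ≈ 68

Gamma(k,θ) with k>1 has mode (k−1)θ, so θ = 332/(k−1).
Need P(X < 704) = 0.95 with θ tied to k this way. Start at k = 2, θ = 332: P(X<704) ≈ 0.626.
Too low — raise k to concentrate. Iterating converges to k ≈ 5.88.
Then θ = 332/(5.88−1) ≈ 68.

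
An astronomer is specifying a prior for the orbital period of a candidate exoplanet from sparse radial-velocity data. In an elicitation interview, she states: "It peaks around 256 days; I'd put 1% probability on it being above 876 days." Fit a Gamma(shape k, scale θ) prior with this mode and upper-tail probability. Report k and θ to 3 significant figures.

Gamma(k,θ) with k>1 has mode (k−1)θ, so θ = 256/(k−1).
Need P(X < 876) = 0.99 with θ tied to k this way. Start at k = 2, θ = 256: P(X<876) ≈ 0.856.
Too low — raise k to concentrate. Iterating converges to k ≈ 3.88.
Then θ = 256/(3.88−1) ≈ 88.9.

k ≈ 3.88, θ ≈ 88.9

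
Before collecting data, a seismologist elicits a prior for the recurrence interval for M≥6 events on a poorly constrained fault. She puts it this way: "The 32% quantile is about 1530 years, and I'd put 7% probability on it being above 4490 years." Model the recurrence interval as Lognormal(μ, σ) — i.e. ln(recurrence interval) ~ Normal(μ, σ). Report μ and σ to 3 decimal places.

If T ~ Lognormal(μ,σ) then ln T ~ Normal(μ,σ), so the p-quantile of ln T is μ + z_p·σ.
ln(1530) = 7.333 and ln(4490) = 8.41; z_{0.32} = -0.4677, z_{0.93} = 1.476.
σ = (8.41 − 7.333)/(1.476 − (-0.4677)) = 0.554.
μ = 7.333 − (-0.4677)·0.554 = 7.592.

μ ≈ 7.592, σ ≈ 0.554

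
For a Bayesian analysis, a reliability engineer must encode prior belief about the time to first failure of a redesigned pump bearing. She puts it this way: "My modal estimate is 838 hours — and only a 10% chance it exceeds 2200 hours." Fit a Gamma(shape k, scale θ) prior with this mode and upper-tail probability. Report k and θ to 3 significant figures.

Gamma(k,θ) with k>1 has mode (k−1)θ, so θ = 838/(k−1).
Need P(X < 2200) = 0.9 with θ tied to k this way. Start at k = 2, θ = 838: P(X<2200) ≈ 0.737.
Too low — raise k to concentrate. Iterating converges to k ≈ 3.06.
Then θ = 838/(3.06−1) ≈ 407.

k ≈ 3.06, θ ≈ 407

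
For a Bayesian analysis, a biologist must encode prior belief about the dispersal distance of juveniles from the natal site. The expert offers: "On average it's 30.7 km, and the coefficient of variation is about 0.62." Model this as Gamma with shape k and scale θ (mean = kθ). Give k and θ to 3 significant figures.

For Gamma(k, scale θ): mean = kθ, variance = kθ², so CV = 1/√k.
CV = 0.62, hence k = 1/CV² = 2.6.
Then θ = mean/k = 30.7/2.6 = 11.8.

k ≈ 2.6, θ ≈ 11.8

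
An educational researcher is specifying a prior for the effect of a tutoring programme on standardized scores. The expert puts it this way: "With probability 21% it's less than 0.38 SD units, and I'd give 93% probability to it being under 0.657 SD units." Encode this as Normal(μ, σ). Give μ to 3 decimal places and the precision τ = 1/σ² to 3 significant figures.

μ = 0.478, τ = 67.9

For Normal(μ,σ), the p-quantile is μ + z_p·σ. Here z_{0.21} = -0.8064, z_{0.93} = 1.476.
So 0.38 = μ − 0.8064σ and 0.657 = μ + 1.476σ.
Subtracting: σ = (0.657 − 0.38)/(1.476 − (-0.8064)) = 0.121.
Then μ = 0.38 − (-0.8064)·0.121 = 0.478.
Precision τ = 1/σ² = 1/0.1214² = 67.9.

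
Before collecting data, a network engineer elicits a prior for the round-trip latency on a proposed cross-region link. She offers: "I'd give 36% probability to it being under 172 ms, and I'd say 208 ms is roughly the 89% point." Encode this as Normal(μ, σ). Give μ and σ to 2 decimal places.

For Normal(μ,σ), the p-quantile is μ + z_p·σ. Here z_{0.36} = -0.3585, z_{0.89} = 1.227.
So 172 = μ − 0.3585σ and 208 = μ + 1.227σ.
Subtracting: σ = (208 − 172)/(1.227 − (-0.3585)) = 22.71.
Then μ = 172 − (-0.3585)·22.71 = 180.14.

μ = 180.14, σ = 22.71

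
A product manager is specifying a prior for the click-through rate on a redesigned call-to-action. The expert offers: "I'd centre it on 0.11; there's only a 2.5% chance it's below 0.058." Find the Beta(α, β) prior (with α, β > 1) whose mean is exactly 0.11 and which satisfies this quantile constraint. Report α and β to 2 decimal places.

With mean 0.11 fixed, write α = 0.11s, β = 0.89s where s = α+β.
Need P(θ < 0.058) = 0.025 under Beta(0.11s, 0.89s). Normal approximation: (q−m)/√(m(1−m)/s) ≈ z_{0.025} = -1.96, so s ≈ 0.11·0.89·(-1.96)²/(0.058−0.11)² = 139.1.
At s = 139.1: P(θ<0.058) ≈ 0.012. Adjusting to match 0.025 gives s ≈ 105.65.
So α = 0.11·105.65 ≈ 11.62, β = 0.89·105.65 ≈ 94.03.

α ≈ 11.62, β ≈ 94.03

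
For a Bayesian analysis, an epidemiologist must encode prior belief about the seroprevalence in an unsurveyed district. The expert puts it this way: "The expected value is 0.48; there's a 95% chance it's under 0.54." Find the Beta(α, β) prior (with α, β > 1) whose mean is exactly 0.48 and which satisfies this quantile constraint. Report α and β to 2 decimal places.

α ≈ 89.99, β ≈ 97.49

With mean 0.48 fixed, write α = 0.48s, β = 0.52s where s = α+β.
Need P(θ < 0.54) = 0.95 under Beta(0.48s, 0.52s). Normal approximation: (q−m)/√(m(1−m)/s) ≈ z_{0.95} = 1.64, so s ≈ 0.48·0.52·(1.64)²/(0.54−0.48)² = 187.6.
At s = 187.6: P(θ<0.54) ≈ 0.950. Adjusting to match 0.95 gives s ≈ 187.49.
So α = 0.48·187.49 ≈ 89.99, β = 0.52·187.49 ≈ 97.49.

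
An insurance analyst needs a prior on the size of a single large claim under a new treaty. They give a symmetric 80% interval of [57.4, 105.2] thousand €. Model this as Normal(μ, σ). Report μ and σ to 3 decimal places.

μ = 81.300, σ = 18.649

A symmetric 80% interval runs μ ± z·σ with z = 1.282.
Half-width = 23.9, so σ = 23.9/1.282 = 18.649.
μ is the interval midpoint, 81.300.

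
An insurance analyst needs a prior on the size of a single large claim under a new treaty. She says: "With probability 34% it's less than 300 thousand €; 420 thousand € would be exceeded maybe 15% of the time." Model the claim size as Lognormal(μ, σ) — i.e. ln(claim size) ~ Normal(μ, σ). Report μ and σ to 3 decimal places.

μ ≈ 5.800, σ ≈ 0.232

If T ~ Lognormal(μ,σ) then ln T ~ Normal(μ,σ), so the p-quantile of ln T is μ + z_p·σ.
ln(300) = 5.704 and ln(420) = 6.04; z_{0.34} = -0.4125, z_{0.85} = 1.036.
σ = (6.04 − 5.704)/(1.036 − (-0.4125)) = 0.232.
μ = 5.704 − (-0.4125)·0.232 = 5.800.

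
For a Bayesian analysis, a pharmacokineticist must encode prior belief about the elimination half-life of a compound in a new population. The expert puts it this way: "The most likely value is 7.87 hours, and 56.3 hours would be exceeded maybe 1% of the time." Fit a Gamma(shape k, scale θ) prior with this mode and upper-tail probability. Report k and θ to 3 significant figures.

k ≈ 1.9, θ ≈ 8.72

Gamma(k,θ) with k>1 has mode (k−1)θ, so θ = 7.87/(k−1).
Need P(X < 56.3) = 0.99 with θ tied to k this way. Start at k = 2, θ = 7.87: P(X<56.3) ≈ 0.994.
Too high — lower k to spread out. Iterating converges to k ≈ 1.9.
Then θ = 7.87/(1.9−1) ≈ 8.72.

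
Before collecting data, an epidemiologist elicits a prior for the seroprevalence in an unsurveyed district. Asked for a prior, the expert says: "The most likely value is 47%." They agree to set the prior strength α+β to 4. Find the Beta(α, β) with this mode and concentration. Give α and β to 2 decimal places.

For α,β > 1 the Beta mode is (α−1)/(α+β−2). With α+β = 4, the mode is (α−1)/2.
Set (α−1)/2 = 0.47 → α = 1 + 0.47·2 = 1.94.
β = 4 − α = 2.06.

α = 1.94, β = 2.06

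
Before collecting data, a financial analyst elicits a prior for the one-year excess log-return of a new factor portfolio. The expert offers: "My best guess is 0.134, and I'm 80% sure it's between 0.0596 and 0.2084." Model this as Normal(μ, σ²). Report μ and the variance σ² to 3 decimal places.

A symmetric 80% interval runs μ ± z·σ with z = 1.282.
Half-width = 0.0744, so σ = 0.0744/1.282 = 0.0581 and σ² = 0.003.
μ is the stated best guess, 0.134.

μ = 0.134, σ² = 0.003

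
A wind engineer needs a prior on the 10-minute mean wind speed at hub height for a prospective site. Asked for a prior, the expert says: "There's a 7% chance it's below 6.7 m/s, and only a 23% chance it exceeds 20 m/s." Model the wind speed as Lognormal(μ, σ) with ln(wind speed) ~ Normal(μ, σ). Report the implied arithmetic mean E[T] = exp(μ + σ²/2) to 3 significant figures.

If T ~ Lognormal(μ,σ) then ln T ~ Normal(μ,σ), so the p-quantile of ln T is μ + z_p·σ.
ln(6.7) = 1.902 and ln(20) = 2.996; z_{0.07} = -1.476, z_{0.77} = 0.7388.
σ = (2.996 − 1.902)/(0.7388 − (-1.476)) = 0.494.
μ = 1.902 − (-1.476)·0.494 = 2.631.
E[T] = exp(μ + σ²/2) = exp(2.631 + 0.1219) = 15.7 m/s.

E[T] ≈ 15.7 m/s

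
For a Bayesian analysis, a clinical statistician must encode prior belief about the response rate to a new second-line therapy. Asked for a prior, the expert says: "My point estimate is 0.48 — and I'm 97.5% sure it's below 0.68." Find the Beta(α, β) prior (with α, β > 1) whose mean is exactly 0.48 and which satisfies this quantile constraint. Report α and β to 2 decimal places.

With mean 0.48 fixed, write α = 0.48s, β = 0.52s where s = α+β.
Need P(θ < 0.68) = 0.975 under Beta(0.48s, 0.52s). Normal approximation: (q−m)/√(m(1−m)/s) ≈ z_{0.975} = 1.96, so s ≈ 0.48·0.52·(1.96)²/(0.68−0.48)² = 24.0.
At s = 24.0: P(θ<0.68) ≈ 0.978. Adjusting to match 0.975 gives s ≈ 22.88.
So α = 0.48·22.88 ≈ 10.98, β = 0.52·22.88 ≈ 11.90.

α ≈ 10.98, β ≈ 11.90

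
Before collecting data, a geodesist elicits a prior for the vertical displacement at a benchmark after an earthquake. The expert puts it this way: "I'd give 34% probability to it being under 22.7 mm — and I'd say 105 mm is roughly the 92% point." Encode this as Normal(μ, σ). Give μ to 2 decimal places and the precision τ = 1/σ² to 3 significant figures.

μ = 41.38, τ = 0.000488

For Normal(μ,σ), the p-quantile is μ + z_p·σ. Here z_{0.34} = -0.4125, z_{0.92} = 1.405.
So 22.7 = μ − 0.4125σ and 105 = μ + 1.405σ.
Subtracting: σ = (105 − 22.7)/(1.405 − (-0.4125)) = 45.28.
Then μ = 22.7 − (-0.4125)·45.28 = 41.38.
Precision τ = 1/σ² = 1/45.28² = 0.000488.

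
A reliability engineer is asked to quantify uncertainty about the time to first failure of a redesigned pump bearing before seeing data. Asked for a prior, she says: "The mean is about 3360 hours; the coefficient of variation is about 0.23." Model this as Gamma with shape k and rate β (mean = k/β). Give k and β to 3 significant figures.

For Gamma(k, rate β): mean = k/β, variance = k/β², so CV = 1/√k.
CV = 0.23, hence k = 1/CV² = 18.9.
Then β = k/mean = 18.9/3360 = 0.00563.

k ≈ 18.9, β ≈ 0.00563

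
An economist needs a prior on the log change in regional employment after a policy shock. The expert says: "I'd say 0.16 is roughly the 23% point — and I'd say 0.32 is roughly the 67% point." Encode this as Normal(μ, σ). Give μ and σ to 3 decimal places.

For Normal(μ,σ), the p-quantile is μ + z_p·σ. Here z_{0.23} = -0.7388, z_{0.67} = 0.4399.
So 0.16 = μ − 0.7388σ and 0.32 = μ + 0.4399σ.
Subtracting: σ = (0.32 − 0.16)/(0.4399 − (-0.7388)) = 0.136.
Then μ = 0.16 − (-0.7388)·0.136 = 0.260.

μ = 0.260, σ = 0.136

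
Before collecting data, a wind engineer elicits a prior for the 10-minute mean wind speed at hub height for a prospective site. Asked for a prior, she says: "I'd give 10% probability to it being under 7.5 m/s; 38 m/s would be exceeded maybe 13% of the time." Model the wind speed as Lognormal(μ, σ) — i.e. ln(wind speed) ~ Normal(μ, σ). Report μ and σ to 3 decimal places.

μ ≈ 2.879, σ ≈ 0.674

If T ~ Lognormal(μ,σ) then ln T ~ Normal(μ,σ), so the p-quantile of ln T is μ + z_p·σ.
ln(7.5) = 2.015 and ln(38) = 3.638; z_{0.1} = -1.282, z_{0.87} = 1.126.
σ = (3.638 − 2.015)/(1.126 − (-1.282)) = 0.674.
μ = 2.015 − (-1.282)·0.674 = 2.879.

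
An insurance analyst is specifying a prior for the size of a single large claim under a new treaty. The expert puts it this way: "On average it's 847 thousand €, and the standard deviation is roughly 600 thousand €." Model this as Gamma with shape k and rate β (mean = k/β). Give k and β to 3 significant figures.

k ≈ 1.99, β ≈ 0.00235

For Gamma(k, rate β): mean = k/β, variance = k/β², so CV = 1/√k.
CV = SD/mean = 600/847 = 0.7084, hence k = 1/CV² = 1.99.
Then β = k/mean = 1.99/847 = 0.00235.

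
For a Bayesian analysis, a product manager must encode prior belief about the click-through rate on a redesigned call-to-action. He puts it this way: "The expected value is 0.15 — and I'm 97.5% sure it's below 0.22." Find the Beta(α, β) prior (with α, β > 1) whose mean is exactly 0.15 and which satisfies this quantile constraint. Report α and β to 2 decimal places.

With mean 0.15 fixed, write α = 0.15s, β = 0.85s where s = α+β.
Need P(θ < 0.22) = 0.975 under Beta(0.15s, 0.85s). Normal approximation: (q−m)/√(m(1−m)/s) ≈ z_{0.975} = 1.96, so s ≈ 0.15·0.85·(1.96)²/(0.22−0.15)² = 100.0.
At s = 100.0: P(θ<0.22) ≈ 0.966. Adjusting to match 0.975 gives s ≈ 116.32.
So α = 0.15·116.32 ≈ 17.45, β = 0.85·116.32 ≈ 98.87.

α ≈ 17.45, β ≈ 98.87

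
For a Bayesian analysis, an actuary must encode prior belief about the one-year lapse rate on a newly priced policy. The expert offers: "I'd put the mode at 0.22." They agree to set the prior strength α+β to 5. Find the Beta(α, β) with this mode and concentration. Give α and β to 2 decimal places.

α = 1.66, β = 3.34

For α,β > 1 the Beta mode is (α−1)/(α+β−2). With α+β = 5, the mode is (α−1)/3.
Set (α−1)/3 = 0.22 → α = 1 + 0.22·3 = 1.66.
β = 5 − α = 3.34.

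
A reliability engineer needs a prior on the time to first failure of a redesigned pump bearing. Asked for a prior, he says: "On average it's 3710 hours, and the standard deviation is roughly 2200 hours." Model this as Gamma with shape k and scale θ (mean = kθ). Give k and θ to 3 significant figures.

For Gamma(k, scale θ): mean = kθ, variance = kθ², so CV = 1/√k.
CV = SD/mean = 2200/3710 = 0.593, hence k = 1/CV² = 2.84.
Then θ = mean/k = 3710/2.84 = 1300.

k ≈ 2.84, θ ≈ 1300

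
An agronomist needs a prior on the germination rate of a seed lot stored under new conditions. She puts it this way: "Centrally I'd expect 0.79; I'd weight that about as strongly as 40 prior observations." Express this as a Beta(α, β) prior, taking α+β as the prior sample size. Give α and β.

Under the effective-sample-size interpretation, Beta(α, β) has prior mean α/(α+β) and prior sample size α+β.
So α+β = 40 and α/(α+β) = 0.79, giving α = 0.79·40 = 31.6 and β = 40 − 31.6 = 8.4.

α = 31.6, β = 8.4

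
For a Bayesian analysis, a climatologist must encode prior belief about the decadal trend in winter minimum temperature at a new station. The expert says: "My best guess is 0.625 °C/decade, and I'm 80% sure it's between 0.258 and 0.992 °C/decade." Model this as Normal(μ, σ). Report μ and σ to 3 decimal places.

μ = 0.625, σ = 0.286

A symmetric 80% interval runs μ ± z·σ with z = 1.282.
Half-width = 0.367, so σ = 0.367/1.282 = 0.286.
μ is the stated best guess, 0.625.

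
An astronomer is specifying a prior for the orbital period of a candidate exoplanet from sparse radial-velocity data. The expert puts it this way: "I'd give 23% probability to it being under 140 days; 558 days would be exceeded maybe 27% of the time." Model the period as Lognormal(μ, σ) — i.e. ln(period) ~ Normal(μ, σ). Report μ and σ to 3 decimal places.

If T ~ Lognormal(μ,σ) then ln T ~ Normal(μ,σ), so the p-quantile of ln T is μ + z_p·σ.
ln(140) = 4.942 and ln(558) = 6.324; z_{0.23} = -0.7388, z_{0.73} = 0.6128.
σ = (6.324 − 4.942)/(0.6128 − (-0.7388)) = 1.023.
μ = 4.942 − (-0.7388)·1.023 = 5.697.

μ ≈ 5.697, σ ≈ 1.023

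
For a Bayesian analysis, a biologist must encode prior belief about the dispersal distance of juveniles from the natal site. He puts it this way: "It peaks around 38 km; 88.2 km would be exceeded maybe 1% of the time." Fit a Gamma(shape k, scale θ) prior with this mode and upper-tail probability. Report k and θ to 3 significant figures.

k ≈ 7.73, θ ≈ 5.65

Gamma(k,θ) with k>1 has mode (k−1)θ, so θ = 38/(k−1).
Need P(X < 88.2) = 0.99 with θ tied to k this way. Start at k = 2, θ = 38: P(X<88.2) ≈ 0.674.
Too low — raise k to concentrate. Iterating converges to k ≈ 7.73.
Then θ = 38/(7.73−1) ≈ 5.65.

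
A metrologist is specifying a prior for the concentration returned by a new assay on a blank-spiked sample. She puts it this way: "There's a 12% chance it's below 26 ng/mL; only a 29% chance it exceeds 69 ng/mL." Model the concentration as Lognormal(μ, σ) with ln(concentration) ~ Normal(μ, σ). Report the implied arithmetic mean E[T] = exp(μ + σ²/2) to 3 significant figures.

If T ~ Lognormal(μ,σ) then ln T ~ Normal(μ,σ), so the p-quantile of ln T is μ + z_p·σ.
ln(26) = 3.258 and ln(69) = 4.234; z_{0.12} = -1.175, z_{0.71} = 0.5534.
σ = (4.234 − 3.258)/(0.5534 − (-1.175)) = 0.565.
μ = 3.258 − (-1.175)·0.565 = 3.922.
E[T] = exp(μ + σ²/2) = exp(3.922 + 0.1594) = 59.2 ng/mL.

E[T] ≈ 59.2 ng/mL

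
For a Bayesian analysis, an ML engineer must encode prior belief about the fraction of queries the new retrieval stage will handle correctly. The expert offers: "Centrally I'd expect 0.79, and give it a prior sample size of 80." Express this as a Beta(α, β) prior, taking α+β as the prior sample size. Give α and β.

Under the effective-sample-size interpretation, Beta(α, β) has prior mean α/(α+β) and prior sample size α+β.
So α+β = 80 and α/(α+β) = 0.79, giving α = 0.79·80 = 63.2 and β = 80 − 63.2 = 16.8.

α = 63.2, β = 16.8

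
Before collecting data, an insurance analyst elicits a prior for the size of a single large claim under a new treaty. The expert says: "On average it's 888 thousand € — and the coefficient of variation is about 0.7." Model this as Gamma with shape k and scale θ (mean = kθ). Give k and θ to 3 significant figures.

k ≈ 2.04, θ ≈ 435

For Gamma(k, scale θ): mean = kθ, variance = kθ², so CV = 1/√k.
CV = 0.7, hence k = 1/CV² = 2.04.
Then θ = mean/k = 888/2.04 = 435.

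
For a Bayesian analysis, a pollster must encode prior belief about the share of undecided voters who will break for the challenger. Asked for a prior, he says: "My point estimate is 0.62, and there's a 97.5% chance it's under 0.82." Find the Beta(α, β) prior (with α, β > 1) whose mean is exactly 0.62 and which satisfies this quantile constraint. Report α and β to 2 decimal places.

With mean 0.62 fixed, write α = 0.62s, β = 0.38s where s = α+β.
Need P(θ < 0.82) = 0.975 under Beta(0.62s, 0.38s). Normal approximation: (q−m)/√(m(1−m)/s) ≈ z_{0.975} = 1.96, so s ≈ 0.62·0.38·(1.96)²/(0.82−0.62)² = 22.6.
At s = 22.6: P(θ<0.82) ≈ 0.985. Adjusting to match 0.975 gives s ≈ 18.54.
So α = 0.62·18.54 ≈ 11.50, β = 0.38·18.54 ≈ 7.05.

α ≈ 11.50, β ≈ 7.05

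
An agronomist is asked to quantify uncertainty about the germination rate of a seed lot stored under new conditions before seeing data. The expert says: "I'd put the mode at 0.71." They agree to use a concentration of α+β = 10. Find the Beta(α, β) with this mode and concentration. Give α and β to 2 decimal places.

For α,β > 1 the Beta mode is (α−1)/(α+β−2). With α+β = 10, the mode is (α−1)/8.
Set (α−1)/8 = 0.71 → α = 1 + 0.71·8 = 6.68.
β = 10 − α = 3.32.

α = 6.68, β = 3.32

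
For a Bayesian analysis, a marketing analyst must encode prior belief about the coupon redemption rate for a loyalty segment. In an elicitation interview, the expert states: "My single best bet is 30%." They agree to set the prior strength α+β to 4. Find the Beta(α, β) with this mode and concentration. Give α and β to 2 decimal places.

α = 1.60, β = 2.40

For α,β > 1 the Beta mode is (α−1)/(α+β−2). With α+β = 4, the mode is (α−1)/2.
Set (α−1)/2 = 0.3 → α = 1 + 0.3·2 = 1.60.
β = 4 − α = 2.40.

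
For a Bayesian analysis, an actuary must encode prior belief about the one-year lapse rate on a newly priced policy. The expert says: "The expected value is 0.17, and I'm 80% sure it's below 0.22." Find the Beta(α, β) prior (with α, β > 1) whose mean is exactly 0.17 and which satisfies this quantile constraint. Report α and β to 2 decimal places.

α ≈ 6.19, β ≈ 30.24

With mean 0.17 fixed, write α = 0.17s, β = 0.83s where s = α+β.
Need P(θ < 0.22) = 0.8 under Beta(0.17s, 0.83s). Normal approximation: (q−m)/√(m(1−m)/s) ≈ z_{0.8} = 0.842, so s ≈ 0.17·0.83·(0.842)²/(0.22−0.17)² = 40.0.
At s = 40.0: P(θ<0.22) ≈ 0.809. Adjusting to match 0.8 gives s ≈ 36.44.
So α = 0.17·36.44 ≈ 6.19, β = 0.83·36.44 ≈ 30.24.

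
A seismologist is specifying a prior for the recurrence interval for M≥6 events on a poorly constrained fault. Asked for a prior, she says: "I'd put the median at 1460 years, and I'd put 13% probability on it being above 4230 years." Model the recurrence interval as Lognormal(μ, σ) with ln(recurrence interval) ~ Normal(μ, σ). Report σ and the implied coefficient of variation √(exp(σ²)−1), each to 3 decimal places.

If T ~ Lognormal(μ,σ) then ln T ~ Normal(μ,σ), so the p-quantile of ln T is μ + z_p·σ.
ln(1460) = 7.286 and ln(4230) = 8.35; z_{0.5} = 0, z_{0.87} = 1.126.
σ = (8.35 − 7.286)/(1.126 − (0)) = 0.944.
μ = 7.286 − (0)·0.944 = 7.286.
CV = √(exp(σ²)−1) = √(exp(0.8919)−1) = 1.200.

σ ≈ 0.944, CV ≈ 1.200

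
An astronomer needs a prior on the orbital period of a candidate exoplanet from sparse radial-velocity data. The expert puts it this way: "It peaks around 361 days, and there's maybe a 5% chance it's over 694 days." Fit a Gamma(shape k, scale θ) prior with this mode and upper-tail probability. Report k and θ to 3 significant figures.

k ≈ 7.5, θ ≈ 55.5

Gamma(k,θ) with k>1 has mode (k−1)θ, so θ = 361/(k−1).
Need P(X < 694) = 0.95 with θ tied to k this way. Start at k = 2, θ = 361: P(X<694) ≈ 0.573.
Too low — raise k to concentrate. Iterating converges to k ≈ 7.5.
Then θ = 361/(7.5−1) ≈ 55.5.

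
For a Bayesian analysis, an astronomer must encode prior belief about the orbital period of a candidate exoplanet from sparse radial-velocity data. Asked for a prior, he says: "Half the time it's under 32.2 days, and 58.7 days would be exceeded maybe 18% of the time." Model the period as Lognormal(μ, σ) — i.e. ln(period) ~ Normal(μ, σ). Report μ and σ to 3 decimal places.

μ ≈ 3.472, σ ≈ 0.656

If T ~ Lognormal(μ,σ) then ln T ~ Normal(μ,σ), so the p-quantile of ln T is μ + z_p·σ.
ln(32.2) = 3.472 and ln(58.7) = 4.072; z_{0.5} = 0, z_{0.82} = 0.9154.
σ = (4.072 − 3.472)/(0.9154 − (0)) = 0.656.
μ = 3.472 − (0)·0.656 = 3.472.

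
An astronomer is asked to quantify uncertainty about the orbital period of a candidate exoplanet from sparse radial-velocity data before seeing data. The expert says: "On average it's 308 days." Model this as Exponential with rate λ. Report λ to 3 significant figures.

Exponential mean = 1/λ, so λ = 1/308.0 = 0.00325.

λ ≈ 0.00325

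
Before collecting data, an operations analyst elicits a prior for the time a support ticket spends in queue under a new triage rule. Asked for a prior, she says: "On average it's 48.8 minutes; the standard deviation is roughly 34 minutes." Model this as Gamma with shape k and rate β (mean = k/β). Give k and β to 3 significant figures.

k ≈ 2.06, β ≈ 0.0422

For Gamma(k, rate β): mean = k/β, variance = k/β², so CV = 1/√k.
CV = SD/mean = 34/48.8 = 0.6967, hence k = 1/CV² = 2.06.
Then β = k/mean = 2.06/48.8 = 0.0422.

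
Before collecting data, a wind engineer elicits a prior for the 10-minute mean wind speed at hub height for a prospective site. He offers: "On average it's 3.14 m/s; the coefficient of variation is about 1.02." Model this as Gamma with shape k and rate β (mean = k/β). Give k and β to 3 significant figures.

For Gamma(k, rate β): mean = k/β, variance = k/β², so CV = 1/√k.
CV = 1.02, hence k = 1/CV² = 0.961.
Then β = k/mean = 0.961/3.14 = 0.306.

k ≈ 0.961, β ≈ 0.306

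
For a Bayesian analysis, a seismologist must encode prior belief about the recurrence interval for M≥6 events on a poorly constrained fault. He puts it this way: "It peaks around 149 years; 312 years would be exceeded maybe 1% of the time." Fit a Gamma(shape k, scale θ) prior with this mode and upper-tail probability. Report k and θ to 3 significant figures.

Gamma(k,θ) with k>1 has mode (k−1)θ, so θ = 149/(k−1).
Need P(X < 312) = 0.99 with θ tied to k this way. Start at k = 2, θ = 149: P(X<312) ≈ 0.619.
Too low — raise k to concentrate. Iterating converges to k ≈ 9.91.
Then θ = 149/(9.91−1) ≈ 16.7.

k ≈ 9.91, θ ≈ 16.7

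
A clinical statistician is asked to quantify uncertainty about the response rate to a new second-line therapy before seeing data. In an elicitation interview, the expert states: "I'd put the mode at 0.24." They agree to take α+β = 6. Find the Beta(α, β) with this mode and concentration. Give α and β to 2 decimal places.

α = 1.96, β = 4.04

For α,β > 1 the Beta mode is (α−1)/(α+β−2). With α+β = 6, the mode is (α−1)/4.
Set (α−1)/4 = 0.24 → α = 1 + 0.24·4 = 1.96.
β = 6 − α = 4.04.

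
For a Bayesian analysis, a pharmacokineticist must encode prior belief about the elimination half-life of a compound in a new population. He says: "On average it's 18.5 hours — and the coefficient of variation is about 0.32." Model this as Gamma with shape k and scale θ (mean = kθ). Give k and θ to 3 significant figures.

k ≈ 9.77, θ ≈ 1.89

For Gamma(k, scale θ): mean = kθ, variance = kθ², so CV = 1/√k.
CV = 0.32, hence k = 1/CV² = 9.77.
Then θ = mean/k = 18.5/9.77 = 1.89.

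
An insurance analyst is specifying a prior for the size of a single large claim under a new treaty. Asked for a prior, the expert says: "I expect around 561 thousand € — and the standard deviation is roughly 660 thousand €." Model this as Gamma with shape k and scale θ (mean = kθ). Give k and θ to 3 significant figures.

k ≈ 0.722, θ ≈ 776

For Gamma(k, scale θ): mean = kθ, variance = kθ², so CV = 1/√k.
CV = SD/mean = 660/561 = 1.176, hence k = 1/CV² = 0.722.
Then θ = mean/k = 561/0.722 = 776.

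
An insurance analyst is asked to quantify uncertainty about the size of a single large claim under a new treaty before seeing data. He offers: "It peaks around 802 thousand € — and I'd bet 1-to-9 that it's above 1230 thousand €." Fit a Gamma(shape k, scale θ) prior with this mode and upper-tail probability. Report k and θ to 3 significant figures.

k ≈ 11.2, θ ≈ 78.6

Gamma(k,θ) with k>1 has mode (k−1)θ, so θ = 802/(k−1).
Need P(X < 1230) = 0.9 with θ tied to k this way. Start at k = 2, θ = 802: P(X<1230) ≈ 0.453.
Too low — raise k to concentrate. Iterating converges to k ≈ 11.2.
Then θ = 802/(11.2−1) ≈ 78.6.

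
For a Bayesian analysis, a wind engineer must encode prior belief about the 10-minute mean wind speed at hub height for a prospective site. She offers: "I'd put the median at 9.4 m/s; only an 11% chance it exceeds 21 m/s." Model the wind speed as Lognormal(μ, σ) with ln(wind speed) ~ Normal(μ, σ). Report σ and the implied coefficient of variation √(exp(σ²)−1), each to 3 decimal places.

If T ~ Lognormal(μ,σ) then ln T ~ Normal(μ,σ), so the p-quantile of ln T is μ + z_p·σ.
ln(9.4) = 2.241 and ln(21) = 3.045; z_{0.5} = 0, z_{0.89} = 1.227.
σ = (3.045 − 2.241)/(1.227 − (0)) = 0.655.
μ = 2.241 − (0)·0.655 = 2.241.
CV = √(exp(σ²)−1) = √(exp(0.4295)−1) = 0.732.

σ ≈ 0.655, CV ≈ 0.732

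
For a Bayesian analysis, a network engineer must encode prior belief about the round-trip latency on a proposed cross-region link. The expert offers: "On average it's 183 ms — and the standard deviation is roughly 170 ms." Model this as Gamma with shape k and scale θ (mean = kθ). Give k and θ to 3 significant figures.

For Gamma(k, scale θ): mean = kθ, variance = kθ², so CV = 1/√k.
CV = SD/mean = 170/183 = 0.929, hence k = 1/CV² = 1.16.
Then θ = mean/k = 183/1.16 = 158.

k ≈ 1.16, θ ≈ 158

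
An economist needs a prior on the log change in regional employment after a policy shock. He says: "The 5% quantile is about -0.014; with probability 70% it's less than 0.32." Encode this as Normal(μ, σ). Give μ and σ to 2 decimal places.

The p-quantile of Normal(μ,σ) is μ + z_p·σ, with z_{0.05} = -1.645 and z_{0.7} = 0.5244.
Eliminate σ: μ = (z₂·x₁ − z₁·x₂)/(z₂ − z₁) = (0.5244·-0.014 − (-1.645)·0.32)/2.169 = 0.24.
Then σ = (x₂ − x₁)/(z₂ − z₁) = (0.32 − -0.014)/2.169 = 0.15.

μ = 0.24, σ = 0.15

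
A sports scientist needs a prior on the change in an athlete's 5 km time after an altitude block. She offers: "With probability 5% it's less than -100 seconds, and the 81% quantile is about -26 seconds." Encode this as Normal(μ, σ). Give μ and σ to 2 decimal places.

μ = -51.75, σ = 29.33

The p-quantile of Normal(μ,σ) is μ + z_p·σ, with z_{0.05} = -1.645 and z_{0.81} = 0.8779.
Eliminate σ: μ = (z₂·x₁ − z₁·x₂)/(z₂ − z₁) = (0.8779·-100 − (-1.645)·-26)/2.523 = -51.75.
Then σ = (x₂ − x₁)/(z₂ − z₁) = (-26 − -100)/2.523 = 29.33.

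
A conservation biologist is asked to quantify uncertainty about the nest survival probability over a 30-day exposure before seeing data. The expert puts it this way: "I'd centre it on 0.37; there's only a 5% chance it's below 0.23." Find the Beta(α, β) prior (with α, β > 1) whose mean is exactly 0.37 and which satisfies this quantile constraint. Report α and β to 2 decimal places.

With mean 0.37 fixed, write α = 0.37s, β = 0.63s where s = α+β.
Need P(θ < 0.23) = 0.05 under Beta(0.37s, 0.63s). Normal approximation: (q−m)/√(m(1−m)/s) ≈ z_{0.05} = -1.64, so s ≈ 0.37·0.63·(-1.64)²/(0.23−0.37)² = 32.2.
At s = 32.2: P(θ<0.23) ≈ 0.041. Adjusting to match 0.05 gives s ≈ 28.96.
So α = 0.37·28.96 ≈ 10.72, β = 0.63·28.96 ≈ 18.25.

α ≈ 10.72, β ≈ 18.25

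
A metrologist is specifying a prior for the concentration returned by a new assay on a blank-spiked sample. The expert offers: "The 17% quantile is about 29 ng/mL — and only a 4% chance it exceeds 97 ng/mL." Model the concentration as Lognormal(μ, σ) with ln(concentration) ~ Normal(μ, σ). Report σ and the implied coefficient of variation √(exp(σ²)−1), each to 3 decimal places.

If T ~ Lognormal(μ,σ) then ln T ~ Normal(μ,σ), so the p-quantile of ln T is μ + z_p·σ.
ln(29) = 3.367 and ln(97) = 4.575; z_{0.17} = -0.9542, z_{0.96} = 1.751.
σ = (4.575 − 3.367)/(1.751 − (-0.9542)) = 0.446.
μ = 3.367 − (-0.9542)·0.446 = 3.793.
CV = √(exp(σ²)−1) = √(exp(0.1993)−1) = 0.470.

σ ≈ 0.446, CV ≈ 0.470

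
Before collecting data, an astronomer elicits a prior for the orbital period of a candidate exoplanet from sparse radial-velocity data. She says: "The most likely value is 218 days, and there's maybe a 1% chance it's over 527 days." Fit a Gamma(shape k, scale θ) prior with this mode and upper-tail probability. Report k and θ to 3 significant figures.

Gamma(k,θ) with k>1 has mode (k−1)θ, so θ = 218/(k−1).
Need P(X < 527) = 0.99 with θ tied to k this way. Start at k = 2, θ = 218: P(X<527) ≈ 0.695.
Too low — raise k to concentrate. Iterating converges to k ≈ 7.07.
Then θ = 218/(7.07−1) ≈ 35.9.

k ≈ 7.07, θ ≈ 35.9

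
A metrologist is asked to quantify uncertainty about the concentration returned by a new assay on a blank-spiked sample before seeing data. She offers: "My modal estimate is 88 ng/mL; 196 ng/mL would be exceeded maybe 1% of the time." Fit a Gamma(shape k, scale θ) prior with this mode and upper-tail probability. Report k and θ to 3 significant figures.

Gamma(k,θ) with k>1 has mode (k−1)θ, so θ = 88/(k−1).
Need P(X < 196) = 0.99 with θ tied to k this way. Start at k = 2, θ = 88: P(X<196) ≈ 0.652.
Too low — raise k to concentrate. Iterating converges to k ≈ 8.5.
Then θ = 88/(8.5−1) ≈ 11.7.

k ≈ 8.5, θ ≈ 11.7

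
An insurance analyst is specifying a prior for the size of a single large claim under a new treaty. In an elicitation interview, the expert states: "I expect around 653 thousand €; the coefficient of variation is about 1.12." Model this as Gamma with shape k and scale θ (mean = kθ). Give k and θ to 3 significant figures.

k ≈ 0.797, θ ≈ 819

For Gamma(k, scale θ): mean = kθ, variance = kθ², so CV = 1/√k.
CV = 1.12, hence k = 1/CV² = 0.797.
Then θ = mean/k = 653/0.797 = 819.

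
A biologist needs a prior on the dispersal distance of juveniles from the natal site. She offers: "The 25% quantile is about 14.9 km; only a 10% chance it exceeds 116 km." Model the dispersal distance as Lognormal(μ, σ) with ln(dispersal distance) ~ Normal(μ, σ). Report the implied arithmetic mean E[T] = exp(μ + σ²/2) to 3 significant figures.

E[T] ≈ 52.4 km

If T ~ Lognormal(μ,σ) then ln T ~ Normal(μ,σ), so the p-quantile of ln T is μ + z_p·σ.
ln(14.9) = 2.701 and ln(116) = 4.754; z_{0.25} = -0.6745, z_{0.9} = 1.282.
σ = (4.754 − 2.701)/(1.282 − (-0.6745)) = 1.049.
μ = 2.701 − (-0.6745)·1.049 = 3.409.
E[T] = exp(μ + σ²/2) = exp(3.409 + 0.5504) = 52.4 km.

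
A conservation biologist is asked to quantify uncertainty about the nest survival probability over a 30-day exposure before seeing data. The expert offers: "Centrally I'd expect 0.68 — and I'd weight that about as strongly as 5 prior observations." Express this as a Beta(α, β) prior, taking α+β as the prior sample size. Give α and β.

Under the effective-sample-size interpretation, Beta(α, β) has prior mean α/(α+β) and prior sample size α+β.
So α+β = 5 and α/(α+β) = 0.68, giving α = 0.68·5 = 3.4 and β = 5 − 3.4 = 1.6.

α = 3.4, β = 1.6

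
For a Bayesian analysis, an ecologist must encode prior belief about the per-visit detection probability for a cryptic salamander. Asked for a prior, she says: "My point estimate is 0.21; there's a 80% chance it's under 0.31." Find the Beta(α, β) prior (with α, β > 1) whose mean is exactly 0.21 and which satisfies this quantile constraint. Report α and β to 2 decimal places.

α ≈ 2.11, β ≈ 7.94

With mean 0.21 fixed, write α = 0.21s, β = 0.79s where s = α+β.
Need P(θ < 0.31) = 0.8 under Beta(0.21s, 0.79s). Normal approximation: (q−m)/√(m(1−m)/s) ≈ z_{0.8} = 0.842, so s ≈ 0.21·0.79·(0.842)²/(0.31−0.21)² = 11.8.
At s = 11.8: P(θ<0.31) ≈ 0.813. Adjusting to match 0.8 gives s ≈ 10.05.
So α = 0.21·10.05 ≈ 2.11, β = 0.79·10.05 ≈ 7.94.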